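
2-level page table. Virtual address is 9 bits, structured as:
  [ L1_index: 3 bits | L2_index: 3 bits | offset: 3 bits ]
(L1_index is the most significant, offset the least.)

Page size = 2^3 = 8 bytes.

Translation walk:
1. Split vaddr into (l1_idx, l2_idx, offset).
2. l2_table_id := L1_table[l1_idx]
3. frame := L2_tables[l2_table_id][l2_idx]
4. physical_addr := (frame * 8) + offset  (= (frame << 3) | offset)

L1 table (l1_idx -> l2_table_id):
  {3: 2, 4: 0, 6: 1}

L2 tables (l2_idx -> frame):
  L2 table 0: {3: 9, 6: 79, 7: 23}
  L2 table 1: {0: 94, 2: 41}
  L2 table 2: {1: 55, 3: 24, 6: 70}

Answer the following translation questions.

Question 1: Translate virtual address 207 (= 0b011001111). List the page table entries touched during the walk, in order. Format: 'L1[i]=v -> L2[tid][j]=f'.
vaddr = 207 = 0b011001111
Split: l1_idx=3, l2_idx=1, offset=7

Answer: L1[3]=2 -> L2[2][1]=55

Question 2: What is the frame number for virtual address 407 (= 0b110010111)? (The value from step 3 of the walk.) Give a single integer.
Answer: 41

Derivation:
vaddr = 407: l1_idx=6, l2_idx=2
L1[6] = 1; L2[1][2] = 41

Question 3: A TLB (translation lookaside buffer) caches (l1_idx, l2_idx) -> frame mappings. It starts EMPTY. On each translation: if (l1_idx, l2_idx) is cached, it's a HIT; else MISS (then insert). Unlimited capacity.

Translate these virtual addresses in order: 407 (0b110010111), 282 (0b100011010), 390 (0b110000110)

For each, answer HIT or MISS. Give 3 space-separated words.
Answer: MISS MISS MISS

Derivation:
vaddr=407: (6,2) not in TLB -> MISS, insert
vaddr=282: (4,3) not in TLB -> MISS, insert
vaddr=390: (6,0) not in TLB -> MISS, insert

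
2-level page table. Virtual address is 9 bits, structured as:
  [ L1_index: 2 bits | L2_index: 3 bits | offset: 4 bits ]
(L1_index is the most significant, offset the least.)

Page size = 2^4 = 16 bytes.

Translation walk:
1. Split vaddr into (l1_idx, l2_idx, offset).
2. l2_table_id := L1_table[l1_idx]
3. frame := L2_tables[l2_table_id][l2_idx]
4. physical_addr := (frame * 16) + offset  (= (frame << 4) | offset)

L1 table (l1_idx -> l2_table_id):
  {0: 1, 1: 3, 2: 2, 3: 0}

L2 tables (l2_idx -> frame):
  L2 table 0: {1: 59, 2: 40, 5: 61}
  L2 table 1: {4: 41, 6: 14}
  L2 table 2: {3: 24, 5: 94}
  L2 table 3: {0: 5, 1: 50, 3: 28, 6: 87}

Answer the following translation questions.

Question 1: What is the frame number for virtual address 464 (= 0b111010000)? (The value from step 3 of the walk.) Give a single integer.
Answer: 61

Derivation:
vaddr = 464: l1_idx=3, l2_idx=5
L1[3] = 0; L2[0][5] = 61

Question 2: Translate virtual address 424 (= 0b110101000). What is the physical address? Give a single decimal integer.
vaddr = 424 = 0b110101000
Split: l1_idx=3, l2_idx=2, offset=8
L1[3] = 0
L2[0][2] = 40
paddr = 40 * 16 + 8 = 648

Answer: 648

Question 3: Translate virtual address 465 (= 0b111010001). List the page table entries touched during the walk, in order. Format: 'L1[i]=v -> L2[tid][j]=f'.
vaddr = 465 = 0b111010001
Split: l1_idx=3, l2_idx=5, offset=1

Answer: L1[3]=0 -> L2[0][5]=61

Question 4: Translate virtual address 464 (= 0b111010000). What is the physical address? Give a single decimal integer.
vaddr = 464 = 0b111010000
Split: l1_idx=3, l2_idx=5, offset=0
L1[3] = 0
L2[0][5] = 61
paddr = 61 * 16 + 0 = 976

Answer: 976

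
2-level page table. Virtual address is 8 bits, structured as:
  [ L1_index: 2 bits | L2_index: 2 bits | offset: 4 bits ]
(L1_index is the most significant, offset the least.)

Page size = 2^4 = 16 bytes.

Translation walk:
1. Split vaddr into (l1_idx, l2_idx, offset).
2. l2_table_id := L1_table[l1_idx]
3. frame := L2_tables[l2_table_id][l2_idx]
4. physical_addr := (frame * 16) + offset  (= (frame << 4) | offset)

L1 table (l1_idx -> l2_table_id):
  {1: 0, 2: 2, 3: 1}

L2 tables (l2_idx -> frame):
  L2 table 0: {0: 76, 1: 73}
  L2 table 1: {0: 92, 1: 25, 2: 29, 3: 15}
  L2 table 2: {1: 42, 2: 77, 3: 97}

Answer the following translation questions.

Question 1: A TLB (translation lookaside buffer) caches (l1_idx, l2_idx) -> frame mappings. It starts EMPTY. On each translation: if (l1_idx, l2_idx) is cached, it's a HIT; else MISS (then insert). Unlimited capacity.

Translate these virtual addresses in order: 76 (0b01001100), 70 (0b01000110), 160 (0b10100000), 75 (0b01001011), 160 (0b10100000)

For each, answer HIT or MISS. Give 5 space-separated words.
Answer: MISS HIT MISS HIT HIT

Derivation:
vaddr=76: (1,0) not in TLB -> MISS, insert
vaddr=70: (1,0) in TLB -> HIT
vaddr=160: (2,2) not in TLB -> MISS, insert
vaddr=75: (1,0) in TLB -> HIT
vaddr=160: (2,2) in TLB -> HIT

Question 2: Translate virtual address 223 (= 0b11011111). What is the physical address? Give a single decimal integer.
Answer: 415

Derivation:
vaddr = 223 = 0b11011111
Split: l1_idx=3, l2_idx=1, offset=15
L1[3] = 1
L2[1][1] = 25
paddr = 25 * 16 + 15 = 415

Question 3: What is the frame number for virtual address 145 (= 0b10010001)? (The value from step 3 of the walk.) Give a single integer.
vaddr = 145: l1_idx=2, l2_idx=1
L1[2] = 2; L2[2][1] = 42

Answer: 42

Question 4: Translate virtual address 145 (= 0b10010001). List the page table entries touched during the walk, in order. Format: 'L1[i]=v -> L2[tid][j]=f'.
vaddr = 145 = 0b10010001
Split: l1_idx=2, l2_idx=1, offset=1

Answer: L1[2]=2 -> L2[2][1]=42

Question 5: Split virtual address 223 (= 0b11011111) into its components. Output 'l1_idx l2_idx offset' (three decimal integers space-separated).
Answer: 3 1 15

Derivation:
vaddr = 223 = 0b11011111
  top 2 bits -> l1_idx = 3
  next 2 bits -> l2_idx = 1
  bottom 4 bits -> offset = 15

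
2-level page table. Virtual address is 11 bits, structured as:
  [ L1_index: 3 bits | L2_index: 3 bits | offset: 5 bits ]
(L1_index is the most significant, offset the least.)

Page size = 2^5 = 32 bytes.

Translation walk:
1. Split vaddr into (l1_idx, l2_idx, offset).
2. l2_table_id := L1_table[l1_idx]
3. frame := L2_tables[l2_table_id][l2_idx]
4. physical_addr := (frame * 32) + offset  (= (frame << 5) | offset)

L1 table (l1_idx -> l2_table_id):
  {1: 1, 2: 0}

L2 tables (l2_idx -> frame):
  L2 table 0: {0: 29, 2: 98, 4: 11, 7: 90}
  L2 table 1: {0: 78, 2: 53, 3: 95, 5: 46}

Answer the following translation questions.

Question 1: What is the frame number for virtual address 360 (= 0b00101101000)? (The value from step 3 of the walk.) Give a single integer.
Answer: 95

Derivation:
vaddr = 360: l1_idx=1, l2_idx=3
L1[1] = 1; L2[1][3] = 95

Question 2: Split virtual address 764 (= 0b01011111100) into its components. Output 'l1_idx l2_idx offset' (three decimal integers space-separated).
Answer: 2 7 28

Derivation:
vaddr = 764 = 0b01011111100
  top 3 bits -> l1_idx = 2
  next 3 bits -> l2_idx = 7
  bottom 5 bits -> offset = 28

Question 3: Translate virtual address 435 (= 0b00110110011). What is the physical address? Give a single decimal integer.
vaddr = 435 = 0b00110110011
Split: l1_idx=1, l2_idx=5, offset=19
L1[1] = 1
L2[1][5] = 46
paddr = 46 * 32 + 19 = 1491

Answer: 1491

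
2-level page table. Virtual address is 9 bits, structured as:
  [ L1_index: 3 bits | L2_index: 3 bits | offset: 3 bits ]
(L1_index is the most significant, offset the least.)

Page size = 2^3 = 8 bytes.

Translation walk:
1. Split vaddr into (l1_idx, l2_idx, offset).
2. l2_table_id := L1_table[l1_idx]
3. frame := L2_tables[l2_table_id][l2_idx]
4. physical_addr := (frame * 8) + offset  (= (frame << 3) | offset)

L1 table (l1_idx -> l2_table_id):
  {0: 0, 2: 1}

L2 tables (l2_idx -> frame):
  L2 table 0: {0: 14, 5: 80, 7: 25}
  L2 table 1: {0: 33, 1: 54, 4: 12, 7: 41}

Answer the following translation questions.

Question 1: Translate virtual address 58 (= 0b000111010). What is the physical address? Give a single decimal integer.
vaddr = 58 = 0b000111010
Split: l1_idx=0, l2_idx=7, offset=2
L1[0] = 0
L2[0][7] = 25
paddr = 25 * 8 + 2 = 202

Answer: 202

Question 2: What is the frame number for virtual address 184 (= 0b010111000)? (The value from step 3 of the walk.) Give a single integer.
vaddr = 184: l1_idx=2, l2_idx=7
L1[2] = 1; L2[1][7] = 41

Answer: 41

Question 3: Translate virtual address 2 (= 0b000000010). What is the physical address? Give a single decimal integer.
Answer: 114

Derivation:
vaddr = 2 = 0b000000010
Split: l1_idx=0, l2_idx=0, offset=2
L1[0] = 0
L2[0][0] = 14
paddr = 14 * 8 + 2 = 114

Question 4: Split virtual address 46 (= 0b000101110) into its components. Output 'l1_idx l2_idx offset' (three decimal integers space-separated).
vaddr = 46 = 0b000101110
  top 3 bits -> l1_idx = 0
  next 3 bits -> l2_idx = 5
  bottom 3 bits -> offset = 6

Answer: 0 5 6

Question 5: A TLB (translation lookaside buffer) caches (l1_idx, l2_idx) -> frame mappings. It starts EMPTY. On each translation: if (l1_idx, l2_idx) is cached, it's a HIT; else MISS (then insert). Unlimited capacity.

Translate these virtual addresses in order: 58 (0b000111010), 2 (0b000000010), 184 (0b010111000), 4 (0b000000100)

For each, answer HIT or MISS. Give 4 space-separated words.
Answer: MISS MISS MISS HIT

Derivation:
vaddr=58: (0,7) not in TLB -> MISS, insert
vaddr=2: (0,0) not in TLB -> MISS, insert
vaddr=184: (2,7) not in TLB -> MISS, insert
vaddr=4: (0,0) in TLB -> HIT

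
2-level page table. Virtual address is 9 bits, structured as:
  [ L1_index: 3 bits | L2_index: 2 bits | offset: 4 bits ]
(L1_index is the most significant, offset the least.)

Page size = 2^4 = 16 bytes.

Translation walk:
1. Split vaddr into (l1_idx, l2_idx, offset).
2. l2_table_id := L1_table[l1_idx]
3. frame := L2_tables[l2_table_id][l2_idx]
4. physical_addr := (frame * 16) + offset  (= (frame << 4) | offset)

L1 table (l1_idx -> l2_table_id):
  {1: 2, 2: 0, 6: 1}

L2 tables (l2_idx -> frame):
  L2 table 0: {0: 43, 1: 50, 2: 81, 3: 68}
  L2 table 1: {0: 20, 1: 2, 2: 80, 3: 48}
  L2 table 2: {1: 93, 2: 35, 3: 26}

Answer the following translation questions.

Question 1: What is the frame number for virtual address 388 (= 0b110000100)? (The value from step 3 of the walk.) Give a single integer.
Answer: 20

Derivation:
vaddr = 388: l1_idx=6, l2_idx=0
L1[6] = 1; L2[1][0] = 20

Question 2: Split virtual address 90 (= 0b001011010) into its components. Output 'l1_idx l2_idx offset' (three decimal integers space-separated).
vaddr = 90 = 0b001011010
  top 3 bits -> l1_idx = 1
  next 2 bits -> l2_idx = 1
  bottom 4 bits -> offset = 10

Answer: 1 1 10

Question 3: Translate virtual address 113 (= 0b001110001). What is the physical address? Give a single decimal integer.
Answer: 417

Derivation:
vaddr = 113 = 0b001110001
Split: l1_idx=1, l2_idx=3, offset=1
L1[1] = 2
L2[2][3] = 26
paddr = 26 * 16 + 1 = 417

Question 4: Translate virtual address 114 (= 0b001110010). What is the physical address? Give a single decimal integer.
Answer: 418

Derivation:
vaddr = 114 = 0b001110010
Split: l1_idx=1, l2_idx=3, offset=2
L1[1] = 2
L2[2][3] = 26
paddr = 26 * 16 + 2 = 418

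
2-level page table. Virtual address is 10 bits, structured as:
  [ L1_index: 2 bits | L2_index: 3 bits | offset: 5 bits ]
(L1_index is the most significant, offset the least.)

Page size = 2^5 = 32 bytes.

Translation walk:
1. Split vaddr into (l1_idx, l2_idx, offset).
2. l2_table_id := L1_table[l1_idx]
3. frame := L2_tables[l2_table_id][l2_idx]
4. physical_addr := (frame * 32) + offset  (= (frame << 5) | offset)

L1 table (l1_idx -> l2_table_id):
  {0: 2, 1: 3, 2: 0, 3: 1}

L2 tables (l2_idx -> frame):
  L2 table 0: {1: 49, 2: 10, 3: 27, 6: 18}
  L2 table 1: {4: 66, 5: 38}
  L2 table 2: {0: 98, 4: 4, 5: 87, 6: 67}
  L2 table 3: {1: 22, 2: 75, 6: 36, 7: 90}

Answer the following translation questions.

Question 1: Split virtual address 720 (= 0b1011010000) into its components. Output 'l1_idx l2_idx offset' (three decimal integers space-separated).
vaddr = 720 = 0b1011010000
  top 2 bits -> l1_idx = 2
  next 3 bits -> l2_idx = 6
  bottom 5 bits -> offset = 16

Answer: 2 6 16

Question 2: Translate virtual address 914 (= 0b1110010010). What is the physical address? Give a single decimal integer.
vaddr = 914 = 0b1110010010
Split: l1_idx=3, l2_idx=4, offset=18
L1[3] = 1
L2[1][4] = 66
paddr = 66 * 32 + 18 = 2130

Answer: 2130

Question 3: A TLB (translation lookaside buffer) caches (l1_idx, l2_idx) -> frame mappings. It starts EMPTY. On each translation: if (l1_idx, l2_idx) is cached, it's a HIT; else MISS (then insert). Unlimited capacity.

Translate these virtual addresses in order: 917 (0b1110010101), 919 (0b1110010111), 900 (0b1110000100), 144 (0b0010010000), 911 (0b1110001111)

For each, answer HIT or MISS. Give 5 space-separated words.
Answer: MISS HIT HIT MISS HIT

Derivation:
vaddr=917: (3,4) not in TLB -> MISS, insert
vaddr=919: (3,4) in TLB -> HIT
vaddr=900: (3,4) in TLB -> HIT
vaddr=144: (0,4) not in TLB -> MISS, insert
vaddr=911: (3,4) in TLB -> HIT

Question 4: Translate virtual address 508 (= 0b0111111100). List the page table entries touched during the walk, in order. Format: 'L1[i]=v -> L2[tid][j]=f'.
vaddr = 508 = 0b0111111100
Split: l1_idx=1, l2_idx=7, offset=28

Answer: L1[1]=3 -> L2[3][7]=90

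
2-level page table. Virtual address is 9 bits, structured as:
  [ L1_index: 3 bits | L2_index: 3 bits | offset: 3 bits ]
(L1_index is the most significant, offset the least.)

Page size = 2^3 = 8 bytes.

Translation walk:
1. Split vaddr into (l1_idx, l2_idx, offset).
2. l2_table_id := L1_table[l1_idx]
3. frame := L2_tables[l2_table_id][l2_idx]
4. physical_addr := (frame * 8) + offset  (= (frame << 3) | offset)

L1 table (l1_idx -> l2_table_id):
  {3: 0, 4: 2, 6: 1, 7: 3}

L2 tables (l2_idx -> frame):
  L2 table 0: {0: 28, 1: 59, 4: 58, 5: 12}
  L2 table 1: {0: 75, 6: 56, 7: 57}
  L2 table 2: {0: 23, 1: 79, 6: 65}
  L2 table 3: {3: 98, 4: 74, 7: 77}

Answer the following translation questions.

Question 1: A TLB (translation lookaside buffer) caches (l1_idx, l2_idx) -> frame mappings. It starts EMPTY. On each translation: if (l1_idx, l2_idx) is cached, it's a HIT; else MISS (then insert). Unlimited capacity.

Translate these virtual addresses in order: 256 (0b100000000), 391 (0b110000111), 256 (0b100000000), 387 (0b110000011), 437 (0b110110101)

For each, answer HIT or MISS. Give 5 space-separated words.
vaddr=256: (4,0) not in TLB -> MISS, insert
vaddr=391: (6,0) not in TLB -> MISS, insert
vaddr=256: (4,0) in TLB -> HIT
vaddr=387: (6,0) in TLB -> HIT
vaddr=437: (6,6) not in TLB -> MISS, insert

Answer: MISS MISS HIT HIT MISS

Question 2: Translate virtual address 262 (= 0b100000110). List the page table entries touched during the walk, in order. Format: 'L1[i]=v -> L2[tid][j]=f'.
vaddr = 262 = 0b100000110
Split: l1_idx=4, l2_idx=0, offset=6

Answer: L1[4]=2 -> L2[2][0]=23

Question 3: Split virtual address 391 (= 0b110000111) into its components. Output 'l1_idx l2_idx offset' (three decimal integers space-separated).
vaddr = 391 = 0b110000111
  top 3 bits -> l1_idx = 6
  next 3 bits -> l2_idx = 0
  bottom 3 bits -> offset = 7

Answer: 6 0 7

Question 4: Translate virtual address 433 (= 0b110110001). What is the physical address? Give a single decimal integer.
Answer: 449

Derivation:
vaddr = 433 = 0b110110001
Split: l1_idx=6, l2_idx=6, offset=1
L1[6] = 1
L2[1][6] = 56
paddr = 56 * 8 + 1 = 449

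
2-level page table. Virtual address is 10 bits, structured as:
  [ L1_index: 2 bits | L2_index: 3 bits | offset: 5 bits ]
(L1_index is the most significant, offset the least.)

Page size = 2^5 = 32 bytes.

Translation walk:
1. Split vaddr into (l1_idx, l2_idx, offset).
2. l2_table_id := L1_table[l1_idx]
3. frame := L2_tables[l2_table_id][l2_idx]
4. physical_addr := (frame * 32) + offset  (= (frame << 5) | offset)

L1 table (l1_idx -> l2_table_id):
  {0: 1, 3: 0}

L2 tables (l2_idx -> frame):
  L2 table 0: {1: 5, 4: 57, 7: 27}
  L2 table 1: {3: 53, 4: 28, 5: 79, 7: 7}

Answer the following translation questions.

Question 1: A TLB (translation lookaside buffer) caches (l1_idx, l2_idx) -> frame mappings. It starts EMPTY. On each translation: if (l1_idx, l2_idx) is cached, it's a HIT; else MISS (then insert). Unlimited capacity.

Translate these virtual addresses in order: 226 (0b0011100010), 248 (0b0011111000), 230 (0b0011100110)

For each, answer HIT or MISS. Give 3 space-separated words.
vaddr=226: (0,7) not in TLB -> MISS, insert
vaddr=248: (0,7) in TLB -> HIT
vaddr=230: (0,7) in TLB -> HIT

Answer: MISS HIT HIT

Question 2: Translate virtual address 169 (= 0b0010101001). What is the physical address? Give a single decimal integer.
Answer: 2537

Derivation:
vaddr = 169 = 0b0010101001
Split: l1_idx=0, l2_idx=5, offset=9
L1[0] = 1
L2[1][5] = 79
paddr = 79 * 32 + 9 = 2537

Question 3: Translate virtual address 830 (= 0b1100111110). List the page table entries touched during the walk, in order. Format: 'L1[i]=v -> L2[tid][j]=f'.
Answer: L1[3]=0 -> L2[0][1]=5

Derivation:
vaddr = 830 = 0b1100111110
Split: l1_idx=3, l2_idx=1, offset=30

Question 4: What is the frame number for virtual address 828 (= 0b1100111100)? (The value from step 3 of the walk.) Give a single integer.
Answer: 5

Derivation:
vaddr = 828: l1_idx=3, l2_idx=1
L1[3] = 0; L2[0][1] = 5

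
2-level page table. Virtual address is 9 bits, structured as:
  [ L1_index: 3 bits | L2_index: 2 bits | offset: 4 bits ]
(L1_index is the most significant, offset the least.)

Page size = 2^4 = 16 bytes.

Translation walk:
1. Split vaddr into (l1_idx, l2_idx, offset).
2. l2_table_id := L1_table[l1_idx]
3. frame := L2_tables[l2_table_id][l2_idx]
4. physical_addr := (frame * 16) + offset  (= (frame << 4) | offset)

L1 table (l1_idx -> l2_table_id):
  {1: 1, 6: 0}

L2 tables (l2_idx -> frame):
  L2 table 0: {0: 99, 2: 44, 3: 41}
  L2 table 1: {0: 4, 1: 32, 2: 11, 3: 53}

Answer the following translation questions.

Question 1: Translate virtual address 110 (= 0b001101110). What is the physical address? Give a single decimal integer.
Answer: 190

Derivation:
vaddr = 110 = 0b001101110
Split: l1_idx=1, l2_idx=2, offset=14
L1[1] = 1
L2[1][2] = 11
paddr = 11 * 16 + 14 = 190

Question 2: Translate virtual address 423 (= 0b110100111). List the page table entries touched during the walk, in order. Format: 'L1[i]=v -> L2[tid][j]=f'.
vaddr = 423 = 0b110100111
Split: l1_idx=6, l2_idx=2, offset=7

Answer: L1[6]=0 -> L2[0][2]=44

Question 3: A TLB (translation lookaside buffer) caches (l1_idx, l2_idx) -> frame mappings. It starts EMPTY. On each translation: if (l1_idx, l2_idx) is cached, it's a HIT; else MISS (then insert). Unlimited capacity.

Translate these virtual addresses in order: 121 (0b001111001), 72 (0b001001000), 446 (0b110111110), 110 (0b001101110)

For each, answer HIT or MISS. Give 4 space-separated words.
Answer: MISS MISS MISS MISS

Derivation:
vaddr=121: (1,3) not in TLB -> MISS, insert
vaddr=72: (1,0) not in TLB -> MISS, insert
vaddr=446: (6,3) not in TLB -> MISS, insert
vaddr=110: (1,2) not in TLB -> MISS, insert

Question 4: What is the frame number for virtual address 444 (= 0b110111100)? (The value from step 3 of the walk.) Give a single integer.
Answer: 41

Derivation:
vaddr = 444: l1_idx=6, l2_idx=3
L1[6] = 0; L2[0][3] = 41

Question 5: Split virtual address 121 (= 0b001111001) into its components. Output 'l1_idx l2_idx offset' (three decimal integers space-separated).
vaddr = 121 = 0b001111001
  top 3 bits -> l1_idx = 1
  next 2 bits -> l2_idx = 3
  bottom 4 bits -> offset = 9

Answer: 1 3 9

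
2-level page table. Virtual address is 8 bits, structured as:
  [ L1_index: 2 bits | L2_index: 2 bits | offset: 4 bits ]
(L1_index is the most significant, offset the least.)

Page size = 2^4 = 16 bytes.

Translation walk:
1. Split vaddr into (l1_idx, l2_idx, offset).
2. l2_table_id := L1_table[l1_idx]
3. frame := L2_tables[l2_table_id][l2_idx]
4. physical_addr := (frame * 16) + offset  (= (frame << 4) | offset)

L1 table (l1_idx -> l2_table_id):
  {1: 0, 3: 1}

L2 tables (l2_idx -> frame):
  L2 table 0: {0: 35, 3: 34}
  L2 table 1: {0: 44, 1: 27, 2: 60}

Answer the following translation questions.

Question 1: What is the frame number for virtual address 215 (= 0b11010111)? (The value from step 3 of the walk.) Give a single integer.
vaddr = 215: l1_idx=3, l2_idx=1
L1[3] = 1; L2[1][1] = 27

Answer: 27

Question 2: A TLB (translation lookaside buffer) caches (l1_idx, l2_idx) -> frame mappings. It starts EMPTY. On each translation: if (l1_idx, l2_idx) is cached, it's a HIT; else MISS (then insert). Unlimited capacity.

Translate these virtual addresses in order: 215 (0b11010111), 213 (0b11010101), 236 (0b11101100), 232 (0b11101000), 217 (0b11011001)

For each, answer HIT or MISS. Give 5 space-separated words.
vaddr=215: (3,1) not in TLB -> MISS, insert
vaddr=213: (3,1) in TLB -> HIT
vaddr=236: (3,2) not in TLB -> MISS, insert
vaddr=232: (3,2) in TLB -> HIT
vaddr=217: (3,1) in TLB -> HIT

Answer: MISS HIT MISS HIT HIT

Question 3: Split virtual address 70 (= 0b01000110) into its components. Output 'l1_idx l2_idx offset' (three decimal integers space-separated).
vaddr = 70 = 0b01000110
  top 2 bits -> l1_idx = 1
  next 2 bits -> l2_idx = 0
  bottom 4 bits -> offset = 6

Answer: 1 0 6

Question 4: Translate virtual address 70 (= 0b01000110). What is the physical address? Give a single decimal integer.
Answer: 566

Derivation:
vaddr = 70 = 0b01000110
Split: l1_idx=1, l2_idx=0, offset=6
L1[1] = 0
L2[0][0] = 35
paddr = 35 * 16 + 6 = 566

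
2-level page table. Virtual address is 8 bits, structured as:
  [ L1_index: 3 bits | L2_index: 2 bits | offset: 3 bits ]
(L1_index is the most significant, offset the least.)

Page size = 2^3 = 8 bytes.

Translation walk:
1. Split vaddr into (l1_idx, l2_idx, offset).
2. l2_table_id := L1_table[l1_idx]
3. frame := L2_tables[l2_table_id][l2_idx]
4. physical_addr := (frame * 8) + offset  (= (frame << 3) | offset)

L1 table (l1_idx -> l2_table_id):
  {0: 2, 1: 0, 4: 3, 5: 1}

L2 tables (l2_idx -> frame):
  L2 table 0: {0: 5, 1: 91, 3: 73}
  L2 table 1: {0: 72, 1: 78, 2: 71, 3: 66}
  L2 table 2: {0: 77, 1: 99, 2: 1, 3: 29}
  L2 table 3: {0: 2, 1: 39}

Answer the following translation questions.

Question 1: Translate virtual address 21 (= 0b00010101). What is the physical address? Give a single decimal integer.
vaddr = 21 = 0b00010101
Split: l1_idx=0, l2_idx=2, offset=5
L1[0] = 2
L2[2][2] = 1
paddr = 1 * 8 + 5 = 13

Answer: 13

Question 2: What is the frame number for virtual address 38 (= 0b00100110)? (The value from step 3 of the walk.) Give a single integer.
vaddr = 38: l1_idx=1, l2_idx=0
L1[1] = 0; L2[0][0] = 5

Answer: 5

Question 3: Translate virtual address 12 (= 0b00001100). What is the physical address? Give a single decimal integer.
Answer: 796

Derivation:
vaddr = 12 = 0b00001100
Split: l1_idx=0, l2_idx=1, offset=4
L1[0] = 2
L2[2][1] = 99
paddr = 99 * 8 + 4 = 796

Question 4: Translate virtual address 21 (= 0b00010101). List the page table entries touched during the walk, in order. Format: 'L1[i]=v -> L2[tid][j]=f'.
vaddr = 21 = 0b00010101
Split: l1_idx=0, l2_idx=2, offset=5

Answer: L1[0]=2 -> L2[2][2]=1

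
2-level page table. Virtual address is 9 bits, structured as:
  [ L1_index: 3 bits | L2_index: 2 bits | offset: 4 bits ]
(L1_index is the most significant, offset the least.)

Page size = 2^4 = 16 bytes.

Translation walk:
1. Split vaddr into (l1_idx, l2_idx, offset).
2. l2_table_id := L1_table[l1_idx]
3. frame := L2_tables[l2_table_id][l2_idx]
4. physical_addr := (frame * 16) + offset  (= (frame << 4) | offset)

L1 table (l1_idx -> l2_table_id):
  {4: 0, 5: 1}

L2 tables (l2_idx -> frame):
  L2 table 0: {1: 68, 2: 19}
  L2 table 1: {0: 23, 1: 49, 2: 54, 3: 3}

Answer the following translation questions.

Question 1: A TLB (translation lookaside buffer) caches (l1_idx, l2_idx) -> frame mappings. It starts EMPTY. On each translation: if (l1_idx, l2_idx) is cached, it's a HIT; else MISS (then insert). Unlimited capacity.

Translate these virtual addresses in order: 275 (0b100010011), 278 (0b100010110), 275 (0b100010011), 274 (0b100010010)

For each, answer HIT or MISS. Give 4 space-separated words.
vaddr=275: (4,1) not in TLB -> MISS, insert
vaddr=278: (4,1) in TLB -> HIT
vaddr=275: (4,1) in TLB -> HIT
vaddr=274: (4,1) in TLB -> HIT

Answer: MISS HIT HIT HIT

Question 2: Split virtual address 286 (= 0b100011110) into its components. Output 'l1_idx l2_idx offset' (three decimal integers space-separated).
Answer: 4 1 14

Derivation:
vaddr = 286 = 0b100011110
  top 3 bits -> l1_idx = 4
  next 2 bits -> l2_idx = 1
  bottom 4 bits -> offset = 14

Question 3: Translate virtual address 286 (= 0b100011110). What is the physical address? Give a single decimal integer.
vaddr = 286 = 0b100011110
Split: l1_idx=4, l2_idx=1, offset=14
L1[4] = 0
L2[0][1] = 68
paddr = 68 * 16 + 14 = 1102

Answer: 1102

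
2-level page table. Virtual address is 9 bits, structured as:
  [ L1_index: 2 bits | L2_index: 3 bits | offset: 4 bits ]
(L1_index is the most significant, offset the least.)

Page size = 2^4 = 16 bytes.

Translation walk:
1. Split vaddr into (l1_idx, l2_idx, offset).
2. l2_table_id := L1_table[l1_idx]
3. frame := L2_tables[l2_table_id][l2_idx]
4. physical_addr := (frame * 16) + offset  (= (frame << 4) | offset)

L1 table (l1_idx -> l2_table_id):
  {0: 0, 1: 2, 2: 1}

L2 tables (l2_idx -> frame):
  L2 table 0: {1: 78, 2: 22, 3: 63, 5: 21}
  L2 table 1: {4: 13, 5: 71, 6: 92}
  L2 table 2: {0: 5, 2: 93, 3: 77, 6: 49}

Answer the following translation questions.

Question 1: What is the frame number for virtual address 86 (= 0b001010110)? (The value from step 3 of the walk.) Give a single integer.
vaddr = 86: l1_idx=0, l2_idx=5
L1[0] = 0; L2[0][5] = 21

Answer: 21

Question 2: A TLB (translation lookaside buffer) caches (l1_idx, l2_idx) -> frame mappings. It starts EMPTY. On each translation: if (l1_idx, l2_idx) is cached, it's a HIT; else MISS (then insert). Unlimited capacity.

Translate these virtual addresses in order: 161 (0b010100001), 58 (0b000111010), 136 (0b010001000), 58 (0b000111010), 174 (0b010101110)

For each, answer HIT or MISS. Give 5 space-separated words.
Answer: MISS MISS MISS HIT HIT

Derivation:
vaddr=161: (1,2) not in TLB -> MISS, insert
vaddr=58: (0,3) not in TLB -> MISS, insert
vaddr=136: (1,0) not in TLB -> MISS, insert
vaddr=58: (0,3) in TLB -> HIT
vaddr=174: (1,2) in TLB -> HIT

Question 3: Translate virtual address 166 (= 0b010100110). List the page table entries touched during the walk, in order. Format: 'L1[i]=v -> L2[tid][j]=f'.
Answer: L1[1]=2 -> L2[2][2]=93

Derivation:
vaddr = 166 = 0b010100110
Split: l1_idx=1, l2_idx=2, offset=6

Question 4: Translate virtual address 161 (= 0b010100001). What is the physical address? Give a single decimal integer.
vaddr = 161 = 0b010100001
Split: l1_idx=1, l2_idx=2, offset=1
L1[1] = 2
L2[2][2] = 93
paddr = 93 * 16 + 1 = 1489

Answer: 1489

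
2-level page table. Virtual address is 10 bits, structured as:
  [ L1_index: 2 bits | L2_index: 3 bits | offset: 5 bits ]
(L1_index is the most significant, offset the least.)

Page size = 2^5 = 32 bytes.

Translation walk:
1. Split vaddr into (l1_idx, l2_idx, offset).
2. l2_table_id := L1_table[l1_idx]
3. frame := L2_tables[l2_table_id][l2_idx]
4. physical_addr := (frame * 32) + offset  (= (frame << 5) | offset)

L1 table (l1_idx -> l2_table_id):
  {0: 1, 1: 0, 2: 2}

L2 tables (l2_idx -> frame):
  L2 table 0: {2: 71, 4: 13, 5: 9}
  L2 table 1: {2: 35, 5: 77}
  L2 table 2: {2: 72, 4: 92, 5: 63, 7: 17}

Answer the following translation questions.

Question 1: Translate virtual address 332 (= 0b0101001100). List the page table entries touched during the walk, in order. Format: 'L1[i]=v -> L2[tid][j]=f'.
Answer: L1[1]=0 -> L2[0][2]=71

Derivation:
vaddr = 332 = 0b0101001100
Split: l1_idx=1, l2_idx=2, offset=12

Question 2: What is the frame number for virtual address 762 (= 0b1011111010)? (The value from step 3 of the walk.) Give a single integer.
vaddr = 762: l1_idx=2, l2_idx=7
L1[2] = 2; L2[2][7] = 17

Answer: 17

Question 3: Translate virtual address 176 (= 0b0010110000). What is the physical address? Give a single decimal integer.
vaddr = 176 = 0b0010110000
Split: l1_idx=0, l2_idx=5, offset=16
L1[0] = 1
L2[1][5] = 77
paddr = 77 * 32 + 16 = 2480

Answer: 2480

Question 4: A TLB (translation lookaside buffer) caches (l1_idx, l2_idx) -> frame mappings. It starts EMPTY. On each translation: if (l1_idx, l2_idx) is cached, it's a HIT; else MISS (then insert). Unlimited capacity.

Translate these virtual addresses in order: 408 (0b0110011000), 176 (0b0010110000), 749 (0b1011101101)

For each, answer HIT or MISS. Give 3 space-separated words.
vaddr=408: (1,4) not in TLB -> MISS, insert
vaddr=176: (0,5) not in TLB -> MISS, insert
vaddr=749: (2,7) not in TLB -> MISS, insert

Answer: MISS MISS MISS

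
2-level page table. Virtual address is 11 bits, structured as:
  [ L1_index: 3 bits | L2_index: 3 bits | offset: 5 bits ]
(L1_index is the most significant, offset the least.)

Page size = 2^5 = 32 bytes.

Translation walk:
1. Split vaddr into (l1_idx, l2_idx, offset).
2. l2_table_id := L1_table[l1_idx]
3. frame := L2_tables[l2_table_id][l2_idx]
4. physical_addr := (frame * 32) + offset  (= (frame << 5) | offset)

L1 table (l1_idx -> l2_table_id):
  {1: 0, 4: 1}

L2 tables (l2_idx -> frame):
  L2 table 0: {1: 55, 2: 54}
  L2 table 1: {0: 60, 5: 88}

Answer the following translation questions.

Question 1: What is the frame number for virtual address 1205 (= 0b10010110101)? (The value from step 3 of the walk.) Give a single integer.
vaddr = 1205: l1_idx=4, l2_idx=5
L1[4] = 1; L2[1][5] = 88

Answer: 88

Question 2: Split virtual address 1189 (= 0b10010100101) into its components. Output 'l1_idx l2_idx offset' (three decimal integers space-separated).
Answer: 4 5 5

Derivation:
vaddr = 1189 = 0b10010100101
  top 3 bits -> l1_idx = 4
  next 3 bits -> l2_idx = 5
  bottom 5 bits -> offset = 5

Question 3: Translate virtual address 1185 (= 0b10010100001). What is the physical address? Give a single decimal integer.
Answer: 2817

Derivation:
vaddr = 1185 = 0b10010100001
Split: l1_idx=4, l2_idx=5, offset=1
L1[4] = 1
L2[1][5] = 88
paddr = 88 * 32 + 1 = 2817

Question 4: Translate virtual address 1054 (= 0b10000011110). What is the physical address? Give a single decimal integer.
Answer: 1950

Derivation:
vaddr = 1054 = 0b10000011110
Split: l1_idx=4, l2_idx=0, offset=30
L1[4] = 1
L2[1][0] = 60
paddr = 60 * 32 + 30 = 1950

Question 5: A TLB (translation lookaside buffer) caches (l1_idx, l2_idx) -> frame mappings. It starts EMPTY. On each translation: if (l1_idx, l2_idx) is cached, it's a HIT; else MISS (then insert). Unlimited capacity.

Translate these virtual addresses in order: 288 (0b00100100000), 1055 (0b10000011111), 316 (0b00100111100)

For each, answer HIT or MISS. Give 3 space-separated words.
vaddr=288: (1,1) not in TLB -> MISS, insert
vaddr=1055: (4,0) not in TLB -> MISS, insert
vaddr=316: (1,1) in TLB -> HIT

Answer: MISS MISS HIT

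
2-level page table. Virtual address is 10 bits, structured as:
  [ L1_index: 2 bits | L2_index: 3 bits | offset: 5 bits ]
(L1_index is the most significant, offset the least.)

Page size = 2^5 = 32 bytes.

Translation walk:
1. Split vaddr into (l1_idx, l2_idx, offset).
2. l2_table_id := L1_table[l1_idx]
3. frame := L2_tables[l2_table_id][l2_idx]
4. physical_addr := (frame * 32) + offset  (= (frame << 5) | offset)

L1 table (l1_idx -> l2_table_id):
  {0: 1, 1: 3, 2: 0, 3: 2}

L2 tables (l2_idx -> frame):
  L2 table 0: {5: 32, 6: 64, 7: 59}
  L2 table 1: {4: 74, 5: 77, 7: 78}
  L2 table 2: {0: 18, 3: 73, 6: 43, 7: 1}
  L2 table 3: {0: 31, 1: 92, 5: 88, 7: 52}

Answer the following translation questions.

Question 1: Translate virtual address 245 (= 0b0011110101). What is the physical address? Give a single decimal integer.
vaddr = 245 = 0b0011110101
Split: l1_idx=0, l2_idx=7, offset=21
L1[0] = 1
L2[1][7] = 78
paddr = 78 * 32 + 21 = 2517

Answer: 2517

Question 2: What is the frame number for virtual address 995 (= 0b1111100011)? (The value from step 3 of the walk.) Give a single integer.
vaddr = 995: l1_idx=3, l2_idx=7
L1[3] = 2; L2[2][7] = 1

Answer: 1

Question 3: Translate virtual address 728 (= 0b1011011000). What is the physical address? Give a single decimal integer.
Answer: 2072

Derivation:
vaddr = 728 = 0b1011011000
Split: l1_idx=2, l2_idx=6, offset=24
L1[2] = 0
L2[0][6] = 64
paddr = 64 * 32 + 24 = 2072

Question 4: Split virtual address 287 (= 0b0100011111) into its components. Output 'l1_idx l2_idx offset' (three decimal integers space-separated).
Answer: 1 0 31

Derivation:
vaddr = 287 = 0b0100011111
  top 2 bits -> l1_idx = 1
  next 3 bits -> l2_idx = 0
  bottom 5 bits -> offset = 31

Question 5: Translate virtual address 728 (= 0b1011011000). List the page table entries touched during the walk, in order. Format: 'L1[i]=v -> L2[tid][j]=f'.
vaddr = 728 = 0b1011011000
Split: l1_idx=2, l2_idx=6, offset=24

Answer: L1[2]=0 -> L2[0][6]=64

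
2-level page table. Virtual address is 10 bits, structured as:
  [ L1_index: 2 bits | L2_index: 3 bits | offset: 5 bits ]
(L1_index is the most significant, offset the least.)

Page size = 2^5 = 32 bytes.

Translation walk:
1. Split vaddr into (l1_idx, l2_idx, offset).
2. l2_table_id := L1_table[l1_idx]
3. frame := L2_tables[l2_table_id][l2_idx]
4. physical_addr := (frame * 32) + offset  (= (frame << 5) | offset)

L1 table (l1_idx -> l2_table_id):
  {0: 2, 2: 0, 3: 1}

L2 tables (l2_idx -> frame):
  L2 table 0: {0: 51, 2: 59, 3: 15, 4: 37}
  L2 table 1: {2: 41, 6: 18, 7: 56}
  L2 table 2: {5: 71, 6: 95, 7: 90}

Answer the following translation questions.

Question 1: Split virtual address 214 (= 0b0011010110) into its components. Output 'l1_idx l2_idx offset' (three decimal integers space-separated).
Answer: 0 6 22

Derivation:
vaddr = 214 = 0b0011010110
  top 2 bits -> l1_idx = 0
  next 3 bits -> l2_idx = 6
  bottom 5 bits -> offset = 22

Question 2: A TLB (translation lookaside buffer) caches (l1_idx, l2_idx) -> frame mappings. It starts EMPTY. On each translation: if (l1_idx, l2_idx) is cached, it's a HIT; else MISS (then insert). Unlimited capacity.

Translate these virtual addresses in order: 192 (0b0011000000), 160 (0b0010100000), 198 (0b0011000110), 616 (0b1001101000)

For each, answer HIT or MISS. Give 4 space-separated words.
vaddr=192: (0,6) not in TLB -> MISS, insert
vaddr=160: (0,5) not in TLB -> MISS, insert
vaddr=198: (0,6) in TLB -> HIT
vaddr=616: (2,3) not in TLB -> MISS, insert

Answer: MISS MISS HIT MISS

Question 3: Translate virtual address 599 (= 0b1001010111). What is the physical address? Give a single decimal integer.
Answer: 1911

Derivation:
vaddr = 599 = 0b1001010111
Split: l1_idx=2, l2_idx=2, offset=23
L1[2] = 0
L2[0][2] = 59
paddr = 59 * 32 + 23 = 1911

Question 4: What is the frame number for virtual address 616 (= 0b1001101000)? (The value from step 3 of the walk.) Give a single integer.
vaddr = 616: l1_idx=2, l2_idx=3
L1[2] = 0; L2[0][3] = 15

Answer: 15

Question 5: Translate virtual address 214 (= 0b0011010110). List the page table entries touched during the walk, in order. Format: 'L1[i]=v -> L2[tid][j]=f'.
Answer: L1[0]=2 -> L2[2][6]=95

Derivation:
vaddr = 214 = 0b0011010110
Split: l1_idx=0, l2_idx=6, offset=22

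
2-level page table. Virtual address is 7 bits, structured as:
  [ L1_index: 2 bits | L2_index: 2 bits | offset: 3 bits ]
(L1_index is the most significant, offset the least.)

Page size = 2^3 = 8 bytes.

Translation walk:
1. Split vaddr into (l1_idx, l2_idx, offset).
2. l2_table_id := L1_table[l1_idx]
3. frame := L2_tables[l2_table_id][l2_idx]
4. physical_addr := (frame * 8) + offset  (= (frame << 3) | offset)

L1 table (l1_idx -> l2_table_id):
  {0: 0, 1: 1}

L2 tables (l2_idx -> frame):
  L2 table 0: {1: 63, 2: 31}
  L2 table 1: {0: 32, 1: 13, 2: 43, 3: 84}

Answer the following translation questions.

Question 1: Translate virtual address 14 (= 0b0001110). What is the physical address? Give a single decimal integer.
vaddr = 14 = 0b0001110
Split: l1_idx=0, l2_idx=1, offset=6
L1[0] = 0
L2[0][1] = 63
paddr = 63 * 8 + 6 = 510

Answer: 510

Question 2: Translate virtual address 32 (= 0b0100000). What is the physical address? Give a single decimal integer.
Answer: 256

Derivation:
vaddr = 32 = 0b0100000
Split: l1_idx=1, l2_idx=0, offset=0
L1[1] = 1
L2[1][0] = 32
paddr = 32 * 8 + 0 = 256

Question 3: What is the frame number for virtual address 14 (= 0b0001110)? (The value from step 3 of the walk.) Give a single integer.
Answer: 63

Derivation:
vaddr = 14: l1_idx=0, l2_idx=1
L1[0] = 0; L2[0][1] = 63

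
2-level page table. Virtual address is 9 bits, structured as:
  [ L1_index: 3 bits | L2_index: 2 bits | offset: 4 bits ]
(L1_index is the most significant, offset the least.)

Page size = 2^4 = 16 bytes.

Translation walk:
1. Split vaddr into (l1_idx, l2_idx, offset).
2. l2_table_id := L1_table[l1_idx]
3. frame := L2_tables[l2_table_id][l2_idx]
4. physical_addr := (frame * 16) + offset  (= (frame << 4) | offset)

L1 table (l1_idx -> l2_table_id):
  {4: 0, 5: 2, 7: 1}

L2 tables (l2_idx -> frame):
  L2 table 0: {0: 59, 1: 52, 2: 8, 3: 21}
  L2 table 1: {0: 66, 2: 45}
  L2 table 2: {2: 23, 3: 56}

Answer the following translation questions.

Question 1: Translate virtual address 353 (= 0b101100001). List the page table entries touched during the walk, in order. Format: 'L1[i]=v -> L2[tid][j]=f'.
Answer: L1[5]=2 -> L2[2][2]=23

Derivation:
vaddr = 353 = 0b101100001
Split: l1_idx=5, l2_idx=2, offset=1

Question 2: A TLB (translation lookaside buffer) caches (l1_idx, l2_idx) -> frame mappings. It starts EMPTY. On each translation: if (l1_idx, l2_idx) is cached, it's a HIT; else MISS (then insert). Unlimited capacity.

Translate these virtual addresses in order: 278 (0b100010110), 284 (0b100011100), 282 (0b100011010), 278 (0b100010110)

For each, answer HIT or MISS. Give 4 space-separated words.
Answer: MISS HIT HIT HIT

Derivation:
vaddr=278: (4,1) not in TLB -> MISS, insert
vaddr=284: (4,1) in TLB -> HIT
vaddr=282: (4,1) in TLB -> HIT
vaddr=278: (4,1) in TLB -> HIT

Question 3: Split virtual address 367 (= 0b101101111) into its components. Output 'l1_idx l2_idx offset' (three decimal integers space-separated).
vaddr = 367 = 0b101101111
  top 3 bits -> l1_idx = 5
  next 2 bits -> l2_idx = 2
  bottom 4 bits -> offset = 15

Answer: 5 2 15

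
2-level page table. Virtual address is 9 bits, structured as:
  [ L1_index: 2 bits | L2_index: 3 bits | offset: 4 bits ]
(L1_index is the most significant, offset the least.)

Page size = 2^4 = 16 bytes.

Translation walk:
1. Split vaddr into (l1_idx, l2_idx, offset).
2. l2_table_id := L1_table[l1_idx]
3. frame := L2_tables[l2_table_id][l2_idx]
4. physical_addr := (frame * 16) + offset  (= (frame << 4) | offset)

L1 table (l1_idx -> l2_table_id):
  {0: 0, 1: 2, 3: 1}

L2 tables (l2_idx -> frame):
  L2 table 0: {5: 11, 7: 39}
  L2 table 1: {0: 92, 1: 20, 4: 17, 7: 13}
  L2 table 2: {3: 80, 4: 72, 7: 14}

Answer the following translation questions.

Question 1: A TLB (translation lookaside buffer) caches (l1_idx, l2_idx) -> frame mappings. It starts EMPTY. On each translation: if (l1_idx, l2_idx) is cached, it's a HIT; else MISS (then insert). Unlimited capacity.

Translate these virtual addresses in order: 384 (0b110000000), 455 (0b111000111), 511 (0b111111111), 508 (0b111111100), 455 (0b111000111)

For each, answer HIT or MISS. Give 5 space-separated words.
Answer: MISS MISS MISS HIT HIT

Derivation:
vaddr=384: (3,0) not in TLB -> MISS, insert
vaddr=455: (3,4) not in TLB -> MISS, insert
vaddr=511: (3,7) not in TLB -> MISS, insert
vaddr=508: (3,7) in TLB -> HIT
vaddr=455: (3,4) in TLB -> HIT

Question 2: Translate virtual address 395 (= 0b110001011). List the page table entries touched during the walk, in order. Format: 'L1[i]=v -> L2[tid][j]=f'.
Answer: L1[3]=1 -> L2[1][0]=92

Derivation:
vaddr = 395 = 0b110001011
Split: l1_idx=3, l2_idx=0, offset=11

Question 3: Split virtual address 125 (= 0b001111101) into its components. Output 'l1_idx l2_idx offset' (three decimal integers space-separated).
vaddr = 125 = 0b001111101
  top 2 bits -> l1_idx = 0
  next 3 bits -> l2_idx = 7
  bottom 4 bits -> offset = 13

Answer: 0 7 13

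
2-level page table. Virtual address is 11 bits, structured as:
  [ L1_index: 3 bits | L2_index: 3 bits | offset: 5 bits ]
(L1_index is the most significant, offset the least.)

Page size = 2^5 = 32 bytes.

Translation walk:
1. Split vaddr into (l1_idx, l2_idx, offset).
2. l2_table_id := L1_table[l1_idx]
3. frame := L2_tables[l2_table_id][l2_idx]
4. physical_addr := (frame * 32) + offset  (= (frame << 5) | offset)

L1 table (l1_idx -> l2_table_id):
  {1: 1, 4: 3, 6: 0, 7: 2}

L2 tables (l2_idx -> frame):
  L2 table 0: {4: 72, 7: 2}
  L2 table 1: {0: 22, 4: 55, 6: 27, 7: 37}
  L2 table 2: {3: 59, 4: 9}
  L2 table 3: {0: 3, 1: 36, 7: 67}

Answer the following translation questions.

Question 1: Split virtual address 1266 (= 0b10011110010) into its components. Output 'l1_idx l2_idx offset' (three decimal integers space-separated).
vaddr = 1266 = 0b10011110010
  top 3 bits -> l1_idx = 4
  next 3 bits -> l2_idx = 7
  bottom 5 bits -> offset = 18

Answer: 4 7 18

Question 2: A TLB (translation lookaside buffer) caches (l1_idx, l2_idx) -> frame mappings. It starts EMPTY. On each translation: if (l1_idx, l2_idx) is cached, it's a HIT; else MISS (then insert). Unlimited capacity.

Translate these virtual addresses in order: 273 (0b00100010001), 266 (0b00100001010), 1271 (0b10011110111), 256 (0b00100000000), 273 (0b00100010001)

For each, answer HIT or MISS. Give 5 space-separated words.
Answer: MISS HIT MISS HIT HIT

Derivation:
vaddr=273: (1,0) not in TLB -> MISS, insert
vaddr=266: (1,0) in TLB -> HIT
vaddr=1271: (4,7) not in TLB -> MISS, insert
vaddr=256: (1,0) in TLB -> HIT
vaddr=273: (1,0) in TLB -> HIT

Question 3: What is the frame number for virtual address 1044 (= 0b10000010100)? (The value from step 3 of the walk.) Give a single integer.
Answer: 3

Derivation:
vaddr = 1044: l1_idx=4, l2_idx=0
L1[4] = 3; L2[3][0] = 3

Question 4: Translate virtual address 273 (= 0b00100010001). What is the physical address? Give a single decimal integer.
Answer: 721

Derivation:
vaddr = 273 = 0b00100010001
Split: l1_idx=1, l2_idx=0, offset=17
L1[1] = 1
L2[1][0] = 22
paddr = 22 * 32 + 17 = 721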